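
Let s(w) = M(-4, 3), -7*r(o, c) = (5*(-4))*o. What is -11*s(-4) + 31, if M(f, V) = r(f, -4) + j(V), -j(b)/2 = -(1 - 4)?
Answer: 1559/7 ≈ 222.71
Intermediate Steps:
j(b) = -6 (j(b) = -(-2)*(1 - 4) = -(-2)*(-3) = -2*3 = -6)
r(o, c) = 20*o/7 (r(o, c) = -5*(-4)*o/7 = -(-20)*o/7 = 20*o/7)
M(f, V) = -6 + 20*f/7 (M(f, V) = 20*f/7 - 6 = -6 + 20*f/7)
s(w) = -122/7 (s(w) = -6 + (20/7)*(-4) = -6 - 80/7 = -122/7)
-11*s(-4) + 31 = -11*(-122/7) + 31 = 1342/7 + 31 = 1559/7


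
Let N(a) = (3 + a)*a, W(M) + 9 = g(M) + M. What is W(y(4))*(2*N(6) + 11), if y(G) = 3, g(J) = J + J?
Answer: 0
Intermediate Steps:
g(J) = 2*J
W(M) = -9 + 3*M (W(M) = -9 + (2*M + M) = -9 + 3*M)
N(a) = a*(3 + a)
W(y(4))*(2*N(6) + 11) = (-9 + 3*3)*(2*(6*(3 + 6)) + 11) = (-9 + 9)*(2*(6*9) + 11) = 0*(2*54 + 11) = 0*(108 + 11) = 0*119 = 0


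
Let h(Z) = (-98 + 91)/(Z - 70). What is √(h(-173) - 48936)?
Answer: I*√35674323/27 ≈ 221.21*I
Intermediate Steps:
h(Z) = -7/(-70 + Z)
√(h(-173) - 48936) = √(-7/(-70 - 173) - 48936) = √(-7/(-243) - 48936) = √(-7*(-1/243) - 48936) = √(7/243 - 48936) = √(-11891441/243) = I*√35674323/27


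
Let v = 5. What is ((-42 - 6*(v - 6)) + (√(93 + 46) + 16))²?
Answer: (20 - √139)² ≈ 67.407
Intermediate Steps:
((-42 - 6*(v - 6)) + (√(93 + 46) + 16))² = ((-42 - 6*(5 - 6)) + (√(93 + 46) + 16))² = ((-42 - 6*(-1)) + (√139 + 16))² = ((-42 + 6) + (16 + √139))² = (-36 + (16 + √139))² = (-20 + √139)²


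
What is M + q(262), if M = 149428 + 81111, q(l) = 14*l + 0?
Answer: 234207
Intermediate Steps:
q(l) = 14*l
M = 230539
M + q(262) = 230539 + 14*262 = 230539 + 3668 = 234207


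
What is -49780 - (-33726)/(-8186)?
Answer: -203766403/4093 ≈ -49784.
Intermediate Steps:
-49780 - (-33726)/(-8186) = -49780 - (-33726)*(-1)/8186 = -49780 - 1*16863/4093 = -49780 - 16863/4093 = -203766403/4093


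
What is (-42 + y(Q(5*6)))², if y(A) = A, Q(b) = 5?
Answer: 1369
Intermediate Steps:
(-42 + y(Q(5*6)))² = (-42 + 5)² = (-37)² = 1369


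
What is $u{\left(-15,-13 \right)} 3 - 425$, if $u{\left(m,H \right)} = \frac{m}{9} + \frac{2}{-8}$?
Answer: $- \frac{1723}{4} \approx -430.75$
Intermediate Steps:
$u{\left(m,H \right)} = - \frac{1}{4} + \frac{m}{9}$ ($u{\left(m,H \right)} = m \frac{1}{9} + 2 \left(- \frac{1}{8}\right) = \frac{m}{9} - \frac{1}{4} = - \frac{1}{4} + \frac{m}{9}$)
$u{\left(-15,-13 \right)} 3 - 425 = \left(- \frac{1}{4} + \frac{1}{9} \left(-15\right)\right) 3 - 425 = \left(- \frac{1}{4} - \frac{5}{3}\right) 3 - 425 = \left(- \frac{23}{12}\right) 3 - 425 = - \frac{23}{4} - 425 = - \frac{1723}{4}$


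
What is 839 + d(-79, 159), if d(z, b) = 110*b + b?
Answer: 18488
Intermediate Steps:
d(z, b) = 111*b
839 + d(-79, 159) = 839 + 111*159 = 839 + 17649 = 18488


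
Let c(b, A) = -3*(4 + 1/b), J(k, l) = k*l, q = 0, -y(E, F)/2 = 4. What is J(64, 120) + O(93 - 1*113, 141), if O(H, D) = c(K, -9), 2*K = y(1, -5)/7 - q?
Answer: 30693/4 ≈ 7673.3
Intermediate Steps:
y(E, F) = -8 (y(E, F) = -2*4 = -8)
K = -4/7 (K = (-8/7 - 1*0)/2 = (-8*1/7 + 0)/2 = (-8/7 + 0)/2 = (1/2)*(-8/7) = -4/7 ≈ -0.57143)
c(b, A) = -12 - 3/b (c(b, A) = -3*(4 + 1/b) = -12 - 3/b)
O(H, D) = -27/4 (O(H, D) = -12 - 3/(-4/7) = -12 - 3*(-7/4) = -12 + 21/4 = -27/4)
J(64, 120) + O(93 - 1*113, 141) = 64*120 - 27/4 = 7680 - 27/4 = 30693/4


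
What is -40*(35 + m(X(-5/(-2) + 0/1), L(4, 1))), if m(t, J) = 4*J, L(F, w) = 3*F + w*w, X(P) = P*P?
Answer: -3480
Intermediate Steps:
X(P) = P**2
L(F, w) = w**2 + 3*F (L(F, w) = 3*F + w**2 = w**2 + 3*F)
-40*(35 + m(X(-5/(-2) + 0/1), L(4, 1))) = -40*(35 + 4*(1**2 + 3*4)) = -40*(35 + 4*(1 + 12)) = -40*(35 + 4*13) = -40*(35 + 52) = -40*87 = -3480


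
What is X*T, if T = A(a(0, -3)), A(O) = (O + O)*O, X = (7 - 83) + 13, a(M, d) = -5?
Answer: -3150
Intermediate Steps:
X = -63 (X = -76 + 13 = -63)
A(O) = 2*O² (A(O) = (2*O)*O = 2*O²)
T = 50 (T = 2*(-5)² = 2*25 = 50)
X*T = -63*50 = -3150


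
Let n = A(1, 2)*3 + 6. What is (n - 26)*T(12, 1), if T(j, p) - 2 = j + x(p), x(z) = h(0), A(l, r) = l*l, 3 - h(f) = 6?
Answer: -187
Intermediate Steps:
h(f) = -3 (h(f) = 3 - 1*6 = 3 - 6 = -3)
A(l, r) = l²
x(z) = -3
T(j, p) = -1 + j (T(j, p) = 2 + (j - 3) = 2 + (-3 + j) = -1 + j)
n = 9 (n = 1²*3 + 6 = 1*3 + 6 = 3 + 6 = 9)
(n - 26)*T(12, 1) = (9 - 26)*(-1 + 12) = -17*11 = -187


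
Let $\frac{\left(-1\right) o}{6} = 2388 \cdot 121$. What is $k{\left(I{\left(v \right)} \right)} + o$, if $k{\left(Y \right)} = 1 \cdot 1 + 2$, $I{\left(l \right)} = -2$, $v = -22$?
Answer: $-1733685$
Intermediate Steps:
$k{\left(Y \right)} = 3$ ($k{\left(Y \right)} = 1 + 2 = 3$)
$o = -1733688$ ($o = - 6 \cdot 2388 \cdot 121 = \left(-6\right) 288948 = -1733688$)
$k{\left(I{\left(v \right)} \right)} + o = 3 - 1733688 = -1733685$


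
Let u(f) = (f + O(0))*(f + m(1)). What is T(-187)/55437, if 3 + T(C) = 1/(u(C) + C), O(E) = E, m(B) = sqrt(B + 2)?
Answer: -6468829/119538636789 + sqrt(3)/358615910367 ≈ -5.4115e-5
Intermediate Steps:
m(B) = sqrt(2 + B)
u(f) = f*(f + sqrt(3)) (u(f) = (f + 0)*(f + sqrt(2 + 1)) = f*(f + sqrt(3)))
T(C) = -3 + 1/(C + C*(C + sqrt(3))) (T(C) = -3 + 1/(C*(C + sqrt(3)) + C) = -3 + 1/(C + C*(C + sqrt(3))))
T(-187)/55437 = ((1 - 3*(-187) - 3*(-187)**2 - 3*(-187)*sqrt(3))/((-187)*(1 - 187 + sqrt(3))))/55437 = -(1 + 561 - 3*34969 + 561*sqrt(3))/(187*(-186 + sqrt(3)))*(1/55437) = -(1 + 561 - 104907 + 561*sqrt(3))/(187*(-186 + sqrt(3)))*(1/55437) = -(-104345 + 561*sqrt(3))/(187*(-186 + sqrt(3)))*(1/55437) = -(-104345 + 561*sqrt(3))/(10366719*(-186 + sqrt(3)))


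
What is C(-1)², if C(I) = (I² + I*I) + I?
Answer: 1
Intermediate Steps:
C(I) = I + 2*I² (C(I) = (I² + I²) + I = 2*I² + I = I + 2*I²)
C(-1)² = (-(1 + 2*(-1)))² = (-(1 - 2))² = (-1*(-1))² = 1² = 1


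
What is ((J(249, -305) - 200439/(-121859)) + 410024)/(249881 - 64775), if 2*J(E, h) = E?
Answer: 99960973001/45113664108 ≈ 2.2158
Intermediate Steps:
J(E, h) = E/2
((J(249, -305) - 200439/(-121859)) + 410024)/(249881 - 64775) = (((1/2)*249 - 200439/(-121859)) + 410024)/(249881 - 64775) = ((249/2 - 200439*(-1/121859)) + 410024)/185106 = ((249/2 + 200439/121859) + 410024)*(1/185106) = (30743769/243718 + 410024)*(1/185106) = (99960973001/243718)*(1/185106) = 99960973001/45113664108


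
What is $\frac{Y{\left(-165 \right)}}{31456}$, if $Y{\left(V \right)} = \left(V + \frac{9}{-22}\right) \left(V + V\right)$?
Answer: $\frac{54585}{31456} \approx 1.7353$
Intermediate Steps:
$Y{\left(V \right)} = 2 V \left(- \frac{9}{22} + V\right)$ ($Y{\left(V \right)} = \left(V + 9 \left(- \frac{1}{22}\right)\right) 2 V = \left(V - \frac{9}{22}\right) 2 V = \left(- \frac{9}{22} + V\right) 2 V = 2 V \left(- \frac{9}{22} + V\right)$)
$\frac{Y{\left(-165 \right)}}{31456} = \frac{\frac{1}{11} \left(-165\right) \left(-9 + 22 \left(-165\right)\right)}{31456} = \frac{1}{11} \left(-165\right) \left(-9 - 3630\right) \frac{1}{31456} = \frac{1}{11} \left(-165\right) \left(-3639\right) \frac{1}{31456} = 54585 \cdot \frac{1}{31456} = \frac{54585}{31456}$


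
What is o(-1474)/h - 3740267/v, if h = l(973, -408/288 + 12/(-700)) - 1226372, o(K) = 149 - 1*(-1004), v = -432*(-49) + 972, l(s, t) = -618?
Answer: -91785914675/543311172 ≈ -168.94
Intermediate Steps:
v = 22140 (v = 21168 + 972 = 22140)
o(K) = 1153 (o(K) = 149 + 1004 = 1153)
h = -1226990 (h = -618 - 1226372 = -1226990)
o(-1474)/h - 3740267/v = 1153/(-1226990) - 3740267/22140 = 1153*(-1/1226990) - 3740267*1/22140 = -1153/1226990 - 3740267/22140 = -91785914675/543311172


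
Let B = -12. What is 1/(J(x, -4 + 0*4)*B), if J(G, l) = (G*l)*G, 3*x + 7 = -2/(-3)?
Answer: 27/5776 ≈ 0.0046745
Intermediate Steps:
x = -19/9 (x = -7/3 + (-2/(-3))/3 = -7/3 + (-2*(-⅓))/3 = -7/3 + (⅓)*(⅔) = -7/3 + 2/9 = -19/9 ≈ -2.1111)
J(G, l) = l*G²
1/(J(x, -4 + 0*4)*B) = 1/(((-4 + 0*4)*(-19/9)²)*(-12)) = 1/(((-4 + 0)*(361/81))*(-12)) = 1/(-4*361/81*(-12)) = 1/(-1444/81*(-12)) = 1/(5776/27) = 27/5776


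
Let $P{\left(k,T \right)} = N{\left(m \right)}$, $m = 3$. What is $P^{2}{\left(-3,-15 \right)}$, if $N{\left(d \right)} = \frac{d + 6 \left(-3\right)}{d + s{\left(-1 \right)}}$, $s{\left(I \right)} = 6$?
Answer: $\frac{25}{9} \approx 2.7778$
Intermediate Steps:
$N{\left(d \right)} = \frac{-18 + d}{6 + d}$ ($N{\left(d \right)} = \frac{d + 6 \left(-3\right)}{d + 6} = \frac{d - 18}{6 + d} = \frac{-18 + d}{6 + d}$)
$P{\left(k,T \right)} = - \frac{5}{3}$ ($P{\left(k,T \right)} = \frac{-18 + 3}{6 + 3} = \frac{1}{9} \left(-15\right) = - \frac{5}{3}$)
$P^{2}{\left(-3,-15 \right)} = \left(- \frac{5}{3}\right)^{2} = \frac{25}{9}$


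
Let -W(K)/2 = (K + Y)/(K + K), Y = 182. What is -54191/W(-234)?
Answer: 487719/2 ≈ 2.4386e+5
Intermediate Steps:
W(K) = -(182 + K)/K (W(K) = -2*(K + 182)/(K + K) = -2*(182 + K)/(2*K) = -2*(182 + K)*1/(2*K) = -(182 + K)/K)
-54191/W(-234) = -54191*(-234/(-182 - 1*(-234))) = -54191*(-234/(-182 + 234)) = -54191/((-1/234*52)) = -54191/(-2/9) = -54191*(-9/2) = 487719/2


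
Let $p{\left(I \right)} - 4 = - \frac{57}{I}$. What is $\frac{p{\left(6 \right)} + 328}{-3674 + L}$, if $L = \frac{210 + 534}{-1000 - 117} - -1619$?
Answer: $- \frac{240155}{1530786} \approx -0.15688$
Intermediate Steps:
$p{\left(I \right)} = 4 - \frac{57}{I}$
$L = \frac{1807679}{1117}$ ($L = \frac{744}{-1117} + 1619 = 744 \left(- \frac{1}{1117}\right) + 1619 = - \frac{744}{1117} + 1619 = \frac{1807679}{1117} \approx 1618.3$)
$\frac{p{\left(6 \right)} + 328}{-3674 + L} = \frac{\left(4 - \frac{57}{6}\right) + 328}{-3674 + \frac{1807679}{1117}} = \frac{\left(4 - \frac{19}{2}\right) + 328}{- \frac{2296179}{1117}} = \left(\left(4 - \frac{19}{2}\right) + 328\right) \left(- \frac{1117}{2296179}\right) = \left(- \frac{11}{2} + 328\right) \left(- \frac{1117}{2296179}\right) = \frac{645}{2} \left(- \frac{1117}{2296179}\right) = - \frac{240155}{1530786}$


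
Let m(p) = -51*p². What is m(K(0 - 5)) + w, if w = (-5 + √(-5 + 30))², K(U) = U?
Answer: -1275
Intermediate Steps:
w = 0 (w = (-5 + √25)² = (-5 + 5)² = 0² = 0)
m(K(0 - 5)) + w = -51*(0 - 5)² + 0 = -51*(-5)² + 0 = -51*25 + 0 = -1275 + 0 = -1275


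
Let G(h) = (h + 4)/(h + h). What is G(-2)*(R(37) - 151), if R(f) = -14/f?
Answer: 5601/74 ≈ 75.689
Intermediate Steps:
G(h) = (4 + h)/(2*h) (G(h) = (4 + h)/((2*h)) = (4 + h)*(1/(2*h)) = (4 + h)/(2*h))
G(-2)*(R(37) - 151) = ((1/2)*(4 - 2)/(-2))*(-14/37 - 151) = ((1/2)*(-1/2)*2)*(-14*1/37 - 151) = -(-14/37 - 151)/2 = -1/2*(-5601/37) = 5601/74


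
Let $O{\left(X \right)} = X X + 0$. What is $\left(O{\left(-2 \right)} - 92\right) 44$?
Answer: $-3872$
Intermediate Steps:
$O{\left(X \right)} = X^{2}$ ($O{\left(X \right)} = X^{2} + 0 = X^{2}$)
$\left(O{\left(-2 \right)} - 92\right) 44 = \left(\left(-2\right)^{2} - 92\right) 44 = \left(4 - 92\right) 44 = \left(-88\right) 44 = -3872$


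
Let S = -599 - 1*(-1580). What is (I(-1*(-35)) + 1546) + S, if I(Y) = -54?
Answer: 2473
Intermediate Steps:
S = 981 (S = -599 + 1580 = 981)
(I(-1*(-35)) + 1546) + S = (-54 + 1546) + 981 = 1492 + 981 = 2473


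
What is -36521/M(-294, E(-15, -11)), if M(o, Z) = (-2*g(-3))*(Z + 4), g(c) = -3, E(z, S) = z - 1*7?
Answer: 36521/108 ≈ 338.16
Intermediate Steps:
E(z, S) = -7 + z (E(z, S) = z - 7 = -7 + z)
M(o, Z) = 24 + 6*Z (M(o, Z) = (-2*(-3))*(Z + 4) = 6*(4 + Z) = 24 + 6*Z)
-36521/M(-294, E(-15, -11)) = -36521/(24 + 6*(-7 - 15)) = -36521/(24 + 6*(-22)) = -36521/(24 - 132) = -36521/(-108) = -36521*(-1/108) = 36521/108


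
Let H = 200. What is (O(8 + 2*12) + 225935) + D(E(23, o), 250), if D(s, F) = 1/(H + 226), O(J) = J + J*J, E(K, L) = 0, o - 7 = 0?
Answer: 96698167/426 ≈ 2.2699e+5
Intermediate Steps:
o = 7 (o = 7 + 0 = 7)
O(J) = J + J²
D(s, F) = 1/426 (D(s, F) = 1/(200 + 226) = 1/426)
(O(8 + 2*12) + 225935) + D(E(23, o), 250) = ((8 + 2*12)*(1 + (8 + 2*12)) + 225935) + 1/426 = ((8 + 24)*(1 + (8 + 24)) + 225935) + 1/426 = (32*(1 + 32) + 225935) + 1/426 = (32*33 + 225935) + 1/426 = (1056 + 225935) + 1/426 = 226991 + 1/426 = 96698167/426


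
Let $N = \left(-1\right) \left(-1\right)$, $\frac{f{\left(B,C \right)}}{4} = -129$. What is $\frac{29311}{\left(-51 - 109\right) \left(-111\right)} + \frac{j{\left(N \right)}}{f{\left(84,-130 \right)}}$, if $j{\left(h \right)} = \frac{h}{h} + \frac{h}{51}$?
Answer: $\frac{64202063}{38947680} \approx 1.6484$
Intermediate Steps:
$f{\left(B,C \right)} = -516$ ($f{\left(B,C \right)} = 4 \left(-129\right) = -516$)
$N = 1$
$j{\left(h \right)} = 1 + \frac{h}{51}$ ($j{\left(h \right)} = 1 + h \frac{1}{51} = 1 + \frac{h}{51}$)
$\frac{29311}{\left(-51 - 109\right) \left(-111\right)} + \frac{j{\left(N \right)}}{f{\left(84,-130 \right)}} = \frac{29311}{\left(-51 - 109\right) \left(-111\right)} + \frac{1 + \frac{1}{51} \cdot 1}{-516} = \frac{29311}{\left(-160\right) \left(-111\right)} + \left(1 + \frac{1}{51}\right) \left(- \frac{1}{516}\right) = \frac{29311}{17760} + \frac{52}{51} \left(- \frac{1}{516}\right) = 29311 \cdot \frac{1}{17760} - \frac{13}{6579} = \frac{29311}{17760} - \frac{13}{6579} = \frac{64202063}{38947680}$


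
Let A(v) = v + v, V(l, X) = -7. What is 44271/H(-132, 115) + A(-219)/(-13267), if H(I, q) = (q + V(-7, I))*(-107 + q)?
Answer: 65302421/1273632 ≈ 51.273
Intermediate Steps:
A(v) = 2*v
H(I, q) = (-107 + q)*(-7 + q) (H(I, q) = (q - 7)*(-107 + q) = (-7 + q)*(-107 + q) = (-107 + q)*(-7 + q))
44271/H(-132, 115) + A(-219)/(-13267) = 44271/(749 + 115² - 114*115) + (2*(-219))/(-13267) = 44271/(749 + 13225 - 13110) - 438*(-1/13267) = 44271/864 + 438/13267 = 44271*(1/864) + 438/13267 = 4919/96 + 438/13267 = 65302421/1273632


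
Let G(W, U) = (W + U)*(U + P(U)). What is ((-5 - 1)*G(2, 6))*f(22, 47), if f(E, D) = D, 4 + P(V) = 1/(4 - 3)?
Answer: -6768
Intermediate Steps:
P(V) = -3 (P(V) = -4 + 1/(4 - 3) = -4 + 1/1 = -4 + 1 = -3)
G(W, U) = (-3 + U)*(U + W) (G(W, U) = (W + U)*(U - 3) = (U + W)*(-3 + U) = (-3 + U)*(U + W))
((-5 - 1)*G(2, 6))*f(22, 47) = ((-5 - 1)*(6**2 - 3*6 - 3*2 + 6*2))*47 = -6*(36 - 18 - 6 + 12)*47 = -6*24*47 = -144*47 = -6768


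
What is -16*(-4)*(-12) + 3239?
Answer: 2471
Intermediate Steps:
-16*(-4)*(-12) + 3239 = 64*(-12) + 3239 = -768 + 3239 = 2471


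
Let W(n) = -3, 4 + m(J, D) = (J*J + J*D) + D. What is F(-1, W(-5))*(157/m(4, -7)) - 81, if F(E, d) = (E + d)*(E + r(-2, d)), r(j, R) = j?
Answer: -3747/23 ≈ -162.91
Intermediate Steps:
m(J, D) = -4 + D + J**2 + D*J (m(J, D) = -4 + ((J*J + J*D) + D) = -4 + ((J**2 + D*J) + D) = -4 + (D + J**2 + D*J) = -4 + D + J**2 + D*J)
F(E, d) = (-2 + E)*(E + d) (F(E, d) = (E + d)*(E - 2) = (E + d)*(-2 + E) = (-2 + E)*(E + d))
F(-1, W(-5))*(157/m(4, -7)) - 81 = ((-1)**2 - 2*(-1) - 2*(-3) - 1*(-3))*(157/(-4 - 7 + 4**2 - 7*4)) - 81 = (1 + 2 + 6 + 3)*(157/(-4 - 7 + 16 - 28)) - 81 = 12*(157/(-23)) - 81 = 12*(157*(-1/23)) - 81 = 12*(-157/23) - 81 = -1884/23 - 81 = -3747/23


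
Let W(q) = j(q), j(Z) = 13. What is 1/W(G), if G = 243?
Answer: 1/13 ≈ 0.076923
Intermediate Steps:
W(q) = 13
1/W(G) = 1/13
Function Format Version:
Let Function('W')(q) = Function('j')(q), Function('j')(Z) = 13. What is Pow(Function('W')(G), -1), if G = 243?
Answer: Rational(1, 13) ≈ 0.076923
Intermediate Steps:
Function('W')(q) = 13
Pow(Function('W')(G), -1) = Pow(13, -1) = Rational(1, 13)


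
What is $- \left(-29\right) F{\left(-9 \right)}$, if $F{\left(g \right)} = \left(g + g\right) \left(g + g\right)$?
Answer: $9396$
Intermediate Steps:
$F{\left(g \right)} = 4 g^{2}$ ($F{\left(g \right)} = 2 g 2 g = 4 g^{2}$)
$- \left(-29\right) F{\left(-9 \right)} = - \left(-29\right) 4 \left(-9\right)^{2} = - \left(-29\right) 4 \cdot 81 = - \left(-29\right) 324 = \left(-1\right) \left(-9396\right) = 9396$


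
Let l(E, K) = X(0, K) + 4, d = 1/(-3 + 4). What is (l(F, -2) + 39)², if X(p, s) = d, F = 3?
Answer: 1936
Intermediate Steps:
d = 1 (d = 1/1 = 1)
X(p, s) = 1
l(E, K) = 5 (l(E, K) = 1 + 4 = 5)
(l(F, -2) + 39)² = (5 + 39)² = 44² = 1936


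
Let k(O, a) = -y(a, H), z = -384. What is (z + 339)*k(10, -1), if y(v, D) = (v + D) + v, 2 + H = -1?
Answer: -225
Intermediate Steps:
H = -3 (H = -2 - 1 = -3)
y(v, D) = D + 2*v (y(v, D) = (D + v) + v = D + 2*v)
k(O, a) = 3 - 2*a (k(O, a) = -(-3 + 2*a) = 3 - 2*a)
(z + 339)*k(10, -1) = (-384 + 339)*(3 - 2*(-1)) = -45*(3 + 2) = -45*5 = -225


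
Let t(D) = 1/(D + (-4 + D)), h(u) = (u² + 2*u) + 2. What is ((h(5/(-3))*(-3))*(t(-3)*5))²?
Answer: 169/36 ≈ 4.6944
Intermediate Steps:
h(u) = 2 + u² + 2*u
t(D) = 1/(-4 + 2*D)
((h(5/(-3))*(-3))*(t(-3)*5))² = (((2 + (5/(-3))² + 2*(5/(-3)))*(-3))*((1/(2*(-2 - 3)))*5))² = (((2 + (5*(-⅓))² + 2*(5*(-⅓)))*(-3))*(((½)/(-5))*5))² = (((2 + (-5/3)² + 2*(-5/3))*(-3))*(((½)*(-⅕))*5))² = (((2 + 25/9 - 10/3)*(-3))*(-⅒*5))² = (((13/9)*(-3))*(-½))² = (-13/3*(-½))² = (13/6)² = 169/36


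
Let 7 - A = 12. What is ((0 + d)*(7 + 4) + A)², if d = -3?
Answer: 1444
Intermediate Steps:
A = -5 (A = 7 - 1*12 = 7 - 12 = -5)
((0 + d)*(7 + 4) + A)² = ((0 - 3)*(7 + 4) - 5)² = (-3*11 - 5)² = (-33 - 5)² = (-38)² = 1444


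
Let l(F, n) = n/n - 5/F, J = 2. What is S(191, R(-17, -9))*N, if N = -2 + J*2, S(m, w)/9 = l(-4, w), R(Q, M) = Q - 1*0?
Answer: 81/2 ≈ 40.500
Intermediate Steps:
R(Q, M) = Q (R(Q, M) = Q + 0 = Q)
l(F, n) = 1 - 5/F
S(m, w) = 81/4 (S(m, w) = 9*((-5 - 4)/(-4)) = 9*(-¼*(-9)) = 9*(9/4) = 81/4)
N = 2 (N = -2 + 2*2 = -2 + 4 = 2)
S(191, R(-17, -9))*N = (81/4)*2 = 81/2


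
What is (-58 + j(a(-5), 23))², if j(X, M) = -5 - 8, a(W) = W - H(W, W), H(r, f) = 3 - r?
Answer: 5041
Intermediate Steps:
a(W) = -3 + 2*W (a(W) = W - (3 - W) = W + (-3 + W) = -3 + 2*W)
j(X, M) = -13
(-58 + j(a(-5), 23))² = (-58 - 13)² = (-71)² = 5041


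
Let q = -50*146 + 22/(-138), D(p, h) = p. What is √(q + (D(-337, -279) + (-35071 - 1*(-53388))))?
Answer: √50846721/69 ≈ 103.34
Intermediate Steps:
q = -503711/69 (q = -7300 + 22*(-1/138) = -7300 - 11/69 = -503711/69 ≈ -7300.2)
√(q + (D(-337, -279) + (-35071 - 1*(-53388)))) = √(-503711/69 + (-337 + (-35071 - 1*(-53388)))) = √(-503711/69 + (-337 + (-35071 + 53388))) = √(-503711/69 + (-337 + 18317)) = √(-503711/69 + 17980) = √(736909/69) = √50846721/69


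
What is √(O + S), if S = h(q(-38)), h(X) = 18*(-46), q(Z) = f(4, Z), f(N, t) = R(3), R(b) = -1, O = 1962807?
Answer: √1961979 ≈ 1400.7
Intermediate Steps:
f(N, t) = -1
q(Z) = -1
h(X) = -828
S = -828
√(O + S) = √(1962807 - 828) = √1961979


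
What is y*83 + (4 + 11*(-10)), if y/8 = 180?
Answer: 119414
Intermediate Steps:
y = 1440 (y = 8*180 = 1440)
y*83 + (4 + 11*(-10)) = 1440*83 + (4 + 11*(-10)) = 119520 + (4 - 110) = 119520 - 106 = 119414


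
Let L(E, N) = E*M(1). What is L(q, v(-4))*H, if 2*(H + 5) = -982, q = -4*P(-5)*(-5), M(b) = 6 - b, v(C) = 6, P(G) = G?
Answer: 248000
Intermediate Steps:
q = -100 (q = -4*(-5)*(-5) = 20*(-5) = -100)
L(E, N) = 5*E (L(E, N) = E*(6 - 1*1) = E*(6 - 1) = E*5 = 5*E)
H = -496 (H = -5 + (1/2)*(-982) = -5 - 491 = -496)
L(q, v(-4))*H = (5*(-100))*(-496) = -500*(-496) = 248000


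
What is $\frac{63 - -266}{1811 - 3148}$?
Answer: $- \frac{47}{191} \approx -0.24607$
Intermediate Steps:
$\frac{63 - -266}{1811 - 3148} = \frac{63 + 266}{-1337} = 329 \left(- \frac{1}{1337}\right) = - \frac{47}{191}$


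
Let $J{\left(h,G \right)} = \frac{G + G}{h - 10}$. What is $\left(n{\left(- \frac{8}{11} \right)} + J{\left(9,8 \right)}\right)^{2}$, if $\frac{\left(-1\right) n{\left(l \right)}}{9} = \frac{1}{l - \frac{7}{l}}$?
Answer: $\frac{2190400}{7569} \approx 289.39$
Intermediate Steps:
$J{\left(h,G \right)} = \frac{2 G}{-10 + h}$
$n{\left(l \right)} = - \frac{9}{l - \frac{7}{l}}$
$\left(n{\left(- \frac{8}{11} \right)} + J{\left(9,8 \right)}\right)^{2} = \left(- \frac{9 \left(- \frac{8}{11}\right)}{-7 + \left(- \frac{8}{11}\right)^{2}} + 2 \cdot 8 \frac{1}{-10 + 9}\right)^{2} = \left(- \frac{9 \left(\left(-8\right) \frac{1}{11}\right)}{-7 + \left(\left(-8\right) \frac{1}{11}\right)^{2}} + 2 \cdot 8 \frac{1}{-1}\right)^{2} = \left(\left(-9\right) \left(- \frac{8}{11}\right) \frac{1}{-7 + \left(- \frac{8}{11}\right)^{2}} + 2 \cdot 8 \left(-1\right)\right)^{2} = \left(\left(-9\right) \left(- \frac{8}{11}\right) \frac{1}{-7 + \frac{64}{121}} - 16\right)^{2} = \left(\left(-9\right) \left(- \frac{8}{11}\right) \frac{1}{- \frac{783}{121}} - 16\right)^{2} = \left(\left(-9\right) \left(- \frac{8}{11}\right) \left(- \frac{121}{783}\right) - 16\right)^{2} = \left(- \frac{88}{87} - 16\right)^{2} = \left(- \frac{1480}{87}\right)^{2} = \frac{2190400}{7569}$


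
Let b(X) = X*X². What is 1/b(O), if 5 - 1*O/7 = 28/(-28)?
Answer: 1/74088 ≈ 1.3497e-5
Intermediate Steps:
O = 42 (O = 35 - 196/(-28) = 35 - 196*(-1)/28 = 35 - 7*(-1) = 35 + 7 = 42)
b(X) = X³
1/b(O) = 1/(42³) = 1/74088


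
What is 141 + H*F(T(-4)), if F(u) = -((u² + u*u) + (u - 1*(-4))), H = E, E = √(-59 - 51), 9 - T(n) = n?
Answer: 141 - 355*I*√110 ≈ 141.0 - 3723.3*I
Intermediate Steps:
T(n) = 9 - n
E = I*√110 (E = √(-110) = I*√110 ≈ 10.488*I)
H = I*√110 ≈ 10.488*I
F(u) = -4 - u - 2*u² (F(u) = -((u² + u²) + (u + 4)) = -(2*u² + (4 + u)) = -(4 + u + 2*u²) = -4 - u - 2*u²)
141 + H*F(T(-4)) = 141 + (I*√110)*(-4 - (9 - 1*(-4)) - 2*(9 - 1*(-4))²) = 141 + (I*√110)*(-4 - (9 + 4) - 2*(9 + 4)²) = 141 + (I*√110)*(-4 - 1*13 - 2*13²) = 141 + (I*√110)*(-4 - 13 - 2*169) = 141 + (I*√110)*(-4 - 13 - 338) = 141 + (I*√110)*(-355) = 141 - 355*I*√110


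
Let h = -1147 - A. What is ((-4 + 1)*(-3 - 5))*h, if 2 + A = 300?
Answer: -34680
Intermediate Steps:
A = 298 (A = -2 + 300 = 298)
h = -1445 (h = -1147 - 1*298 = -1147 - 298 = -1445)
((-4 + 1)*(-3 - 5))*h = ((-4 + 1)*(-3 - 5))*(-1445) = -3*(-8)*(-1445) = 24*(-1445) = -34680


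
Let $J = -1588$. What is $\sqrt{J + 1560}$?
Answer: $2 i \sqrt{7} \approx 5.2915 i$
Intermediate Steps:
$\sqrt{J + 1560} = \sqrt{-1588 + 1560} = \sqrt{-28} = 2 i \sqrt{7}$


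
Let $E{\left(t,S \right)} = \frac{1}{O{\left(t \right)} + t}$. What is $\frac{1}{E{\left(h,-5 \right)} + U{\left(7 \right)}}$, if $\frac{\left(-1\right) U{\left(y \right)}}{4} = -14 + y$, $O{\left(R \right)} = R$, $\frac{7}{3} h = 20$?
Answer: $\frac{120}{3367} \approx 0.03564$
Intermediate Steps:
$h = \frac{60}{7}$ ($h = \frac{3}{7} \cdot 20 = \frac{60}{7} \approx 8.5714$)
$E{\left(t,S \right)} = \frac{1}{2 t}$ ($E{\left(t,S \right)} = \frac{1}{t + t} = \frac{1}{2 t}$)
$U{\left(y \right)} = 56 - 4 y$ ($U{\left(y \right)} = - 4 \left(-14 + y\right) = 56 - 4 y$)
$\frac{1}{E{\left(h,-5 \right)} + U{\left(7 \right)}} = \frac{1}{\frac{1}{2 \cdot \frac{60}{7}} + \left(56 - 28\right)} = \frac{1}{\frac{1}{2} \cdot \frac{7}{60} + \left(56 - 28\right)} = \frac{1}{\frac{7}{120} + 28} = \frac{1}{\frac{3367}{120}} = \frac{120}{3367}$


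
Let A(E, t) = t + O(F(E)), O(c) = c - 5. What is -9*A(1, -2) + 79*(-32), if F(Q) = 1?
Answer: -2474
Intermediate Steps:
O(c) = -5 + c
A(E, t) = -4 + t (A(E, t) = t + (-5 + 1) = t - 4 = -4 + t)
-9*A(1, -2) + 79*(-32) = -9*(-4 - 2) + 79*(-32) = -9*(-6) - 2528 = 54 - 2528 = -2474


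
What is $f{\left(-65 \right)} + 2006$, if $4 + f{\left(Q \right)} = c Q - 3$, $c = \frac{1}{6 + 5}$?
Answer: $\frac{21924}{11} \approx 1993.1$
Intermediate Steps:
$c = \frac{1}{11} \approx 0.090909$
$f{\left(Q \right)} = -7 + \frac{Q}{11}$ ($f{\left(Q \right)} = -4 + \left(\frac{Q}{11} - 3\right) = -4 + \left(-3 + \frac{Q}{11}\right) = -7 + \frac{Q}{11}$)
$f{\left(-65 \right)} + 2006 = \left(-7 + \frac{1}{11} \left(-65\right)\right) + 2006 = \left(-7 - \frac{65}{11}\right) + 2006 = - \frac{142}{11} + 2006 = \frac{21924}{11}$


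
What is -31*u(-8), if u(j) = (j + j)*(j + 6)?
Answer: -992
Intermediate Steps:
u(j) = 2*j*(6 + j) (u(j) = (2*j)*(6 + j) = 2*j*(6 + j))
-31*u(-8) = -62*(-8)*(6 - 8) = -62*(-8)*(-2) = -31*32 = -992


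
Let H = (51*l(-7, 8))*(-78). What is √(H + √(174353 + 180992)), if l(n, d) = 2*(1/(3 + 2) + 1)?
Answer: √(-238680 + 25*√355345)/5 ≈ 94.61*I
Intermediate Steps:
l(n, d) = 12/5 (l(n, d) = 2*(1/5 + 1) = 2*(⅕ + 1) = 2*(6/5) = 12/5)
H = -47736/5 (H = (51*(12/5))*(-78) = (612/5)*(-78) = -47736/5 ≈ -9547.2)
√(H + √(174353 + 180992)) = √(-47736/5 + √(174353 + 180992)) = √(-47736/5 + √355345)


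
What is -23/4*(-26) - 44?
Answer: 211/2 ≈ 105.50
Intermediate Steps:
-23/4*(-26) - 44 = 299/2 - 44 = 211/2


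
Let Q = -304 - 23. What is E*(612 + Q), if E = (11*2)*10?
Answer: 62700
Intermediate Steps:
E = 220 (E = 22*10 = 220)
Q = -327
E*(612 + Q) = 220*(612 - 327) = 220*285 = 62700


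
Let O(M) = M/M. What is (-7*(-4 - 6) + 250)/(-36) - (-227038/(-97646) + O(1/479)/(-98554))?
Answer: -485625479687/43305317478 ≈ -11.214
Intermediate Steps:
O(M) = 1
(-7*(-4 - 6) + 250)/(-36) - (-227038/(-97646) + O(1/479)/(-98554)) = (-7*(-4 - 6) + 250)/(-36) - (-227038/(-97646) + 1/(-98554)) = (-7*(-10) + 250)*(-1/36) - (-227038*(-1/97646) + 1*(-1/98554)) = (70 + 250)*(-1/36) - (113519/48823 - 1/98554) = 320*(-1/36) - 1*11187702703/4811701942 = -80/9 - 11187702703/4811701942 = -485625479687/43305317478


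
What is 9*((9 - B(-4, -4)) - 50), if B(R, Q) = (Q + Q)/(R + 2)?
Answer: -405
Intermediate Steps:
B(R, Q) = 2*Q/(2 + R) (B(R, Q) = (2*Q)/(2 + R) = 2*Q/(2 + R))
9*((9 - B(-4, -4)) - 50) = 9*((9 - 2*(-4)/(2 - 4)) - 50) = 9*((9 - 2*(-4)/(-2)) - 50) = 9*((9 - 2*(-4)*(-1)/2) - 50) = 9*((9 - 1*4) - 50) = 9*((9 - 4) - 50) = 9*(5 - 50) = 9*(-45) = -405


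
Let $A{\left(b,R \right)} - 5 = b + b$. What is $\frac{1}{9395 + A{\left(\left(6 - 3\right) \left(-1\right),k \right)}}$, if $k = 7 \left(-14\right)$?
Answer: $\frac{1}{9394} \approx 0.00010645$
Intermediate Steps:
$k = -98$
$A{\left(b,R \right)} = 5 + 2 b$ ($A{\left(b,R \right)} = 5 + \left(b + b\right) = 5 + 2 b$)
$\frac{1}{9395 + A{\left(\left(6 - 3\right) \left(-1\right),k \right)}} = \frac{1}{9395 + \left(5 + 2 \left(6 - 3\right) \left(-1\right)\right)} = \frac{1}{9395 + \left(5 + 2 \cdot 3 \left(-1\right)\right)} = \frac{1}{9395 + \left(5 + 2 \left(-3\right)\right)} = \frac{1}{9395 + \left(5 - 6\right)} = \frac{1}{9395 - 1} = \frac{1}{9394}$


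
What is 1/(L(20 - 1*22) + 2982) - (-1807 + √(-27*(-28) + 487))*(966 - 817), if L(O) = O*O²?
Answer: 800728683/2974 - 149*√1243 ≈ 2.6399e+5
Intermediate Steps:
L(O) = O³
1/(L(20 - 1*22) + 2982) - (-1807 + √(-27*(-28) + 487))*(966 - 817) = 1/((20 - 1*22)³ + 2982) - (-1807 + √(-27*(-28) + 487))*(966 - 817) = 1/((20 - 22)³ + 2982) - (-1807 + √(756 + 487))*149 = 1/((-2)³ + 2982) - (-1807 + √1243)*149 = 1/(-8 + 2982) - (-269243 + 149*√1243) = 1/2974 + (269243 - 149*√1243) = 800728683/2974 - 149*√1243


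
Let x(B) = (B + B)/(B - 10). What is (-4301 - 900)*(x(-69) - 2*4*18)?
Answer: 58448838/79 ≈ 7.3986e+5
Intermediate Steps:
x(B) = 2*B/(-10 + B) (x(B) = (2*B)/(-10 + B) = 2*B/(-10 + B))
(-4301 - 900)*(x(-69) - 2*4*18) = (-4301 - 900)*(2*(-69)/(-10 - 69) - 2*4*18) = -5201*(2*(-69)/(-79) - 8*18) = -5201*(2*(-69)*(-1/79) - 144) = -5201*(138/79 - 144) = -5201*(-11238/79) = 58448838/79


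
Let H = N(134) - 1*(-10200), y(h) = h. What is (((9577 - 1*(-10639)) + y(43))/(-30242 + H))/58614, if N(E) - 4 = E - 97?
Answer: -2251/130259846 ≈ -1.7281e-5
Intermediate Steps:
N(E) = -93 + E (N(E) = 4 + (E - 97) = 4 + (-97 + E) = -93 + E)
H = 10241 (H = (-93 + 134) - 1*(-10200) = 41 + 10200 = 10241)
(((9577 - 1*(-10639)) + y(43))/(-30242 + H))/58614 = (((9577 - 1*(-10639)) + 43)/(-30242 + 10241))/58614 = (((9577 + 10639) + 43)/(-20001))*(1/58614) = ((20216 + 43)*(-1/20001))*(1/58614) = (20259*(-1/20001))*(1/58614) = -6753/6667*1/58614 = -2251/130259846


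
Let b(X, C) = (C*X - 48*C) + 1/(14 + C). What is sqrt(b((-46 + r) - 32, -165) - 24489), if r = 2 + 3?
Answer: 25*I*sqrt(165043)/151 ≈ 67.261*I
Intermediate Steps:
r = 5
b(X, C) = 1/(14 + C) - 48*C + C*X (b(X, C) = (-48*C + C*X) + 1/(14 + C) = 1/(14 + C) - 48*C + C*X)
sqrt(b((-46 + r) - 32, -165) - 24489) = sqrt((1 - 672*(-165) - 48*(-165)**2 + ((-46 + 5) - 32)*(-165)**2 + 14*(-165)*((-46 + 5) - 32))/(14 - 165) - 24489) = sqrt((1 + 110880 - 48*27225 + (-41 - 32)*27225 + 14*(-165)*(-41 - 32))/(-151) - 24489) = sqrt(-(1 + 110880 - 1306800 - 73*27225 + 14*(-165)*(-73))/151 - 24489) = sqrt(-(1 + 110880 - 1306800 - 1987425 + 168630)/151 - 24489) = sqrt(-1/151*(-3014714) - 24489) = sqrt(3014714/151 - 24489) = sqrt(-683125/151) = 25*I*sqrt(165043)/151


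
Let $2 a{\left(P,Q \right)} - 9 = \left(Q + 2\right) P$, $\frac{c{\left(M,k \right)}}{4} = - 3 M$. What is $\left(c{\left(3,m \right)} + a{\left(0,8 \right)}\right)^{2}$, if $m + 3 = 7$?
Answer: $\frac{3969}{4} \approx 992.25$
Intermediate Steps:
$m = 4$ ($m = -3 + 7 = 4$)
$c{\left(M,k \right)} = - 12 M$ ($c{\left(M,k \right)} = 4 \left(- 3 M\right) = - 12 M$)
$a{\left(P,Q \right)} = \frac{9}{2} + \frac{P \left(2 + Q\right)}{2}$ ($a{\left(P,Q \right)} = \frac{9}{2} + \frac{\left(Q + 2\right) P}{2} = \frac{9}{2} + \frac{\left(2 + Q\right) P}{2} = \frac{9}{2} + \frac{P \left(2 + Q\right)}{2}$)
$\left(c{\left(3,m \right)} + a{\left(0,8 \right)}\right)^{2} = \left(\left(-12\right) 3 + \left(\frac{9}{2} + 0 + \frac{1}{2} \cdot 0 \cdot 8\right)\right)^{2} = \left(-36 + \left(\frac{9}{2} + 0 + 0\right)\right)^{2} = \left(-36 + \frac{9}{2}\right)^{2} = \left(- \frac{63}{2}\right)^{2} = \frac{3969}{4}$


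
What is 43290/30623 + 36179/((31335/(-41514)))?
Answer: -15330799732196/319857235 ≈ -47930.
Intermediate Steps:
43290/30623 + 36179/((31335/(-41514))) = 43290*(1/30623) + 36179/((31335*(-1/41514))) = 43290/30623 + 36179/(-10445/13838) = 43290/30623 + 36179*(-13838/10445) = 43290/30623 - 500645002/10445 = -15330799732196/319857235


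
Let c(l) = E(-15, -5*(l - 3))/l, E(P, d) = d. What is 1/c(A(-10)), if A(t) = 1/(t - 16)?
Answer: -1/395 ≈ -0.0025316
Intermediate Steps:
A(t) = 1/(-16 + t)
c(l) = (15 - 5*l)/l (c(l) = (-5*(l - 3))/l = (-5*(-3 + l))/l = (15 - 5*l)/l)
1/c(A(-10)) = 1/(-5 + 15/(1/(-16 - 10))) = 1/(-5 + 15/(1/(-26))) = 1/(-5 + 15/(-1/26)) = 1/(-5 + 15*(-26)) = 1/(-5 - 390) = 1/(-395) = -1/395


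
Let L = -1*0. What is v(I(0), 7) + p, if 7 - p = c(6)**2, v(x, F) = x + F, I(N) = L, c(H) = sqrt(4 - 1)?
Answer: 11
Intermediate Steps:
c(H) = sqrt(3)
L = 0
I(N) = 0
v(x, F) = F + x
p = 4 (p = 7 - (sqrt(3))**2 = 7 - 1*3 = 7 - 3 = 4)
v(I(0), 7) + p = (7 + 0) + 4 = 7 + 4 = 11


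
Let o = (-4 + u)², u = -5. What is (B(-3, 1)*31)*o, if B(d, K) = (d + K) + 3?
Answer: 2511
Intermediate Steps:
B(d, K) = 3 + K + d (B(d, K) = (K + d) + 3 = 3 + K + d)
o = 81 (o = (-4 - 5)² = (-9)² = 81)
(B(-3, 1)*31)*o = ((3 + 1 - 3)*31)*81 = (1*31)*81 = 31*81 = 2511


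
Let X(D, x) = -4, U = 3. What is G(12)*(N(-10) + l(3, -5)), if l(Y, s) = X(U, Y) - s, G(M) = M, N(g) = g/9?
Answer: -4/3 ≈ -1.3333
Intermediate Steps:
N(g) = g/9 (N(g) = g*(⅑) = g/9)
l(Y, s) = -4 - s
G(12)*(N(-10) + l(3, -5)) = 12*((⅑)*(-10) + (-4 - 1*(-5))) = 12*(-10/9 + (-4 + 5)) = 12*(-10/9 + 1) = 12*(-⅑) = -4/3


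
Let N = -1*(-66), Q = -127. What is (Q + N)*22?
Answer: -1342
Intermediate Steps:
N = 66
(Q + N)*22 = (-127 + 66)*22 = -61*22 = -1342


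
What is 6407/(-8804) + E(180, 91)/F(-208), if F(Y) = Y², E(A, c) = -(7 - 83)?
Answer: -17282709/23806016 ≈ -0.72598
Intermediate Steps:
E(A, c) = 76 (E(A, c) = -1*(-76) = 76)
6407/(-8804) + E(180, 91)/F(-208) = 6407/(-8804) + 76/((-208)²) = 6407*(-1/8804) + 76/43264 = -6407/8804 + 76*(1/43264) = -6407/8804 + 19/10816 = -17282709/23806016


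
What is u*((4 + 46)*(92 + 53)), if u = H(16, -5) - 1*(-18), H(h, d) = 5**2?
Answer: 311750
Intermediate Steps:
H(h, d) = 25
u = 43 (u = 25 - 1*(-18) = 25 + 18 = 43)
u*((4 + 46)*(92 + 53)) = 43*((4 + 46)*(92 + 53)) = 43*(50*145) = 43*7250 = 311750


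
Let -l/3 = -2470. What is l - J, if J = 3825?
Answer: 3585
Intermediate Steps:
l = 7410 (l = -3*(-2470) = 7410)
l - J = 7410 - 1*3825 = 7410 - 3825 = 3585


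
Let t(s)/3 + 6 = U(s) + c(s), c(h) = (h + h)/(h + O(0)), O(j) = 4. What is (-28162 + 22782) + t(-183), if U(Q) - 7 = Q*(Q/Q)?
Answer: -1059656/179 ≈ -5919.9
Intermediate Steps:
U(Q) = 7 + Q (U(Q) = 7 + Q*(Q/Q) = 7 + Q*1 = 7 + Q)
c(h) = 2*h/(4 + h) (c(h) = (h + h)/(h + 4) = (2*h)/(4 + h) = 2*h/(4 + h))
t(s) = 3 + 3*s + 6*s/(4 + s) (t(s) = -18 + 3*((7 + s) + 2*s/(4 + s)) = -18 + 3*(7 + s + 2*s/(4 + s)) = -18 + (21 + 3*s + 6*s/(4 + s)) = 3 + 3*s + 6*s/(4 + s))
(-28162 + 22782) + t(-183) = (-28162 + 22782) + 3*(4 + (-183)² + 7*(-183))/(4 - 183) = -5380 + 3*(4 + 33489 - 1281)/(-179) = -5380 + 3*(-1/179)*32212 = -5380 - 96636/179 = -1059656/179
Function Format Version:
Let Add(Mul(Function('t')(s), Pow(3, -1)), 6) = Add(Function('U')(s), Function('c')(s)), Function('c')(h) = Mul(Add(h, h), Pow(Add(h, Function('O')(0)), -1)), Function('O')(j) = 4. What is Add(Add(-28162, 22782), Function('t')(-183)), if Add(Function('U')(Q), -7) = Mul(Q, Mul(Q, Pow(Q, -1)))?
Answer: Rational(-1059656, 179) ≈ -5919.9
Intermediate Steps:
Function('U')(Q) = Add(7, Q) (Function('U')(Q) = Add(7, Mul(Q, Mul(Q, Pow(Q, -1)))) = Add(7, Mul(Q, 1)) = Add(7, Q))
Function('c')(h) = Mul(2, h, Pow(Add(4, h), -1)) (Function('c')(h) = Mul(Add(h, h), Pow(Add(h, 4), -1)) = Mul(Mul(2, h), Pow(Add(4, h), -1)) = Mul(2, h, Pow(Add(4, h), -1)))
Function('t')(s) = Add(3, Mul(3, s), Mul(6, s, Pow(Add(4, s), -1))) (Function('t')(s) = Add(-18, Mul(3, Add(Add(7, s), Mul(2, s, Pow(Add(4, s), -1))))) = Add(-18, Mul(3, Add(7, s, Mul(2, s, Pow(Add(4, s), -1))))) = Add(-18, Add(21, Mul(3, s), Mul(6, s, Pow(Add(4, s), -1)))) = Add(3, Mul(3, s), Mul(6, s, Pow(Add(4, s), -1))))
Add(Add(-28162, 22782), Function('t')(-183)) = Add(Add(-28162, 22782), Mul(3, Pow(Add(4, -183), -1), Add(4, Pow(-183, 2), Mul(7, -183)))) = Add(-5380, Mul(3, Pow(-179, -1), Add(4, 33489, -1281))) = Add(-5380, Mul(3, Rational(-1, 179), 32212)) = Add(-5380, Rational(-96636, 179)) = Rational(-1059656, 179)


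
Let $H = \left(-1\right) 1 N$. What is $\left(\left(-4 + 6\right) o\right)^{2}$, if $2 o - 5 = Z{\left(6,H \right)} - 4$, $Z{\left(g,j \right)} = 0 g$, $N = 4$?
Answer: $1$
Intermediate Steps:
$H = -4$ ($H = \left(-1\right) 1 \cdot 4 = \left(-1\right) 4 = -4$)
$Z{\left(g,j \right)} = 0$
$o = \frac{1}{2}$ ($o = \frac{5}{2} + \frac{0 - 4}{2} = \frac{5}{2} + \frac{1}{2} \left(-4\right) = \frac{5}{2} - 2 = \frac{1}{2} \approx 0.5$)
$\left(\left(-4 + 6\right) o\right)^{2} = \left(\left(-4 + 6\right) \frac{1}{2}\right)^{2} = \left(2 \cdot \frac{1}{2}\right)^{2} = 1^{2} = 1$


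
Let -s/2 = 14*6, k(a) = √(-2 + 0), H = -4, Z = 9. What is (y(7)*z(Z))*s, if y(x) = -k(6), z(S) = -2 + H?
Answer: -1008*I*√2 ≈ -1425.5*I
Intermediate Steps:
k(a) = I*√2 (k(a) = √(-2) = I*√2)
z(S) = -6 (z(S) = -2 - 4 = -6)
s = -168 (s = -28*6 = -2*84 = -168)
y(x) = -I*√2
(y(7)*z(Z))*s = (-I*√2*(-6))*(-168) = (6*I*√2)*(-168) = -1008*I*√2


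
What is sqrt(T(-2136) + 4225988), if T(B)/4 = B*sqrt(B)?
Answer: 2*sqrt(1056497 - 4272*I*sqrt(534)) ≈ 2058.0 - 95.939*I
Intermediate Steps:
T(B) = 4*B**(3/2) (T(B) = 4*(B*sqrt(B)) = 4*B**(3/2))
sqrt(T(-2136) + 4225988) = sqrt(4*(-2136)**(3/2) + 4225988) = sqrt(4*(-4272*I*sqrt(534)) + 4225988) = sqrt(-17088*I*sqrt(534) + 4225988) = sqrt(4225988 - 17088*I*sqrt(534))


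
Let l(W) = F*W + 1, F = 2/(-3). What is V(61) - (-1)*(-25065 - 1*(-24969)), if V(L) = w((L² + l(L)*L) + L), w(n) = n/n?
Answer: -95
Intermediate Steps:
F = -⅔ (F = 2*(-⅓) = -⅔ ≈ -0.66667)
l(W) = 1 - 2*W/3 (l(W) = -2*W/3 + 1 = 1 - 2*W/3)
w(n) = 1
V(L) = 1
V(61) - (-1)*(-25065 - 1*(-24969)) = 1 - (-1)*(-25065 - 1*(-24969)) = 1 - (-1)*(-25065 + 24969) = 1 - (-1)*(-96) = 1 - 1*96 = 1 - 96 = -95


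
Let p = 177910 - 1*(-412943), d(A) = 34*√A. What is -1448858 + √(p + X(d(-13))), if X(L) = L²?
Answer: -1448858 + 5*√23033 ≈ -1.4481e+6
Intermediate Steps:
p = 590853 (p = 177910 + 412943 = 590853)
-1448858 + √(p + X(d(-13))) = -1448858 + √(590853 + (34*√(-13))²) = -1448858 + √(590853 + (34*(I*√13))²) = -1448858 + √(590853 + (34*I*√13)²) = -1448858 + √(590853 - 15028) = -1448858 + √575825 = -1448858 + 5*√23033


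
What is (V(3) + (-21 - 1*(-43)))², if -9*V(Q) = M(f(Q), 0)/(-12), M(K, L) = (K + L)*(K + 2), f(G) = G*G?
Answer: 75625/144 ≈ 525.17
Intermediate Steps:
f(G) = G²
M(K, L) = (2 + K)*(K + L) (M(K, L) = (K + L)*(2 + K) = (2 + K)*(K + L))
V(Q) = Q²/54 + Q⁴/108 (V(Q) = -((Q²)² + 2*Q² + 2*0 + Q²*0)/(9*(-12)) = -(Q⁴ + 2*Q² + 0 + 0)*(-1)/(9*12) = -(Q⁴ + 2*Q²)*(-1)/(9*12) = -(-Q²/6 - Q⁴/12)/9 = Q²/54 + Q⁴/108)
(V(3) + (-21 - 1*(-43)))² = ((1/108)*3²*(2 + 3²) + (-21 - 1*(-43)))² = ((1/108)*9*(2 + 9) + (-21 + 43))² = ((1/108)*9*11 + 22)² = (11/12 + 22)² = (275/12)² = 75625/144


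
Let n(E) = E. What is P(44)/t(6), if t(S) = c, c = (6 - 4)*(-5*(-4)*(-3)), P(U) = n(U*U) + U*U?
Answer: -484/15 ≈ -32.267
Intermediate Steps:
P(U) = 2*U**2 (P(U) = U*U + U*U = U**2 + U**2 = 2*U**2)
c = -120 (c = 2*(20*(-3)) = 2*(-60) = -120)
t(S) = -120
P(44)/t(6) = (2*44**2)/(-120) = (2*1936)*(-1/120) = 3872*(-1/120) = -484/15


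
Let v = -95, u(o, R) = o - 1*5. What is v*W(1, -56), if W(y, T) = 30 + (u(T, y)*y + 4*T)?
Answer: 24225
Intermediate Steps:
u(o, R) = -5 + o (u(o, R) = o - 5 = -5 + o)
W(y, T) = 30 + 4*T + y*(-5 + T) (W(y, T) = 30 + ((-5 + T)*y + 4*T) = 30 + (y*(-5 + T) + 4*T) = 30 + (4*T + y*(-5 + T)) = 30 + 4*T + y*(-5 + T))
v*W(1, -56) = -95*(30 + 4*(-56) + 1*(-5 - 56)) = -95*(30 - 224 + 1*(-61)) = -95*(30 - 224 - 61) = -95*(-255) = 24225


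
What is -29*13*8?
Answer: -3016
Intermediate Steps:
-29*13*8 = -377*8 = -3016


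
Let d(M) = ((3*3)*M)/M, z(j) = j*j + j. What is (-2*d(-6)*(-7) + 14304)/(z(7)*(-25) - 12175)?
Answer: -962/905 ≈ -1.0630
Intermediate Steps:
z(j) = j + j² (z(j) = j² + j = j + j²)
d(M) = 9 (d(M) = (9*M)/M = 9)
(-2*d(-6)*(-7) + 14304)/(z(7)*(-25) - 12175) = (-2*9*(-7) + 14304)/((7*(1 + 7))*(-25) - 12175) = (-18*(-7) + 14304)/((7*8)*(-25) - 12175) = (126 + 14304)/(56*(-25) - 12175) = 14430/(-1400 - 12175) = 14430/(-13575) = 14430*(-1/13575) = -962/905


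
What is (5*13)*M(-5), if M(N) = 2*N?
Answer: -650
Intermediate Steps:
(5*13)*M(-5) = (5*13)*(2*(-5)) = 65*(-10) = -650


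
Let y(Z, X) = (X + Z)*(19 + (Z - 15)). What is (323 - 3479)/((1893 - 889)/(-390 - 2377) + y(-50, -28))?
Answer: -2183163/2481748 ≈ -0.87969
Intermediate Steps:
y(Z, X) = (4 + Z)*(X + Z) (y(Z, X) = (X + Z)*(19 + (-15 + Z)) = (X + Z)*(4 + Z) = (4 + Z)*(X + Z))
(323 - 3479)/((1893 - 889)/(-390 - 2377) + y(-50, -28)) = (323 - 3479)/((1893 - 889)/(-390 - 2377) + ((-50)² + 4*(-28) + 4*(-50) - 28*(-50))) = -3156/(1004/(-2767) + (2500 - 112 - 200 + 1400)) = -3156/(1004*(-1/2767) + 3588) = -3156/(-1004/2767 + 3588) = -3156/9926992/2767 = -3156*2767/9926992 = -2183163/2481748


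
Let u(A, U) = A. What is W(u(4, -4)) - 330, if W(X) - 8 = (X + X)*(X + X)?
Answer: -258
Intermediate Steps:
W(X) = 8 + 4*X² (W(X) = 8 + (X + X)*(X + X) = 8 + (2*X)*(2*X) = 8 + 4*X²)
W(u(4, -4)) - 330 = (8 + 4*4²) - 330 = (8 + 4*16) - 330 = (8 + 64) - 330 = 72 - 330 = -258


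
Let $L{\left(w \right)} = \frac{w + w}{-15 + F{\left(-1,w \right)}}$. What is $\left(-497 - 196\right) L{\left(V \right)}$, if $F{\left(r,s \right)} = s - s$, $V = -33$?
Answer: $- \frac{15246}{5} \approx -3049.2$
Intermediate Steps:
$F{\left(r,s \right)} = 0$
$L{\left(w \right)} = - \frac{2 w}{15}$ ($L{\left(w \right)} = \frac{w + w}{-15 + 0} = \frac{2 w}{-15} = 2 w \left(- \frac{1}{15}\right) = - \frac{2 w}{15}$)
$\left(-497 - 196\right) L{\left(V \right)} = \left(-497 - 196\right) \left(\left(- \frac{2}{15}\right) \left(-33\right)\right) = \left(-693\right) \frac{22}{5} = - \frac{15246}{5}$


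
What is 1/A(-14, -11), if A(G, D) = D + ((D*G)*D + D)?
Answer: -1/1716 ≈ -0.00058275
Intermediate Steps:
A(G, D) = 2*D + G*D² (A(G, D) = D + (G*D² + D) = D + (D + G*D²) = 2*D + G*D²)
1/A(-14, -11) = 1/(-11*(2 - 11*(-14))) = 1/(-11*(2 + 154)) = 1/(-11*156) = 1/(-1716) = -1/1716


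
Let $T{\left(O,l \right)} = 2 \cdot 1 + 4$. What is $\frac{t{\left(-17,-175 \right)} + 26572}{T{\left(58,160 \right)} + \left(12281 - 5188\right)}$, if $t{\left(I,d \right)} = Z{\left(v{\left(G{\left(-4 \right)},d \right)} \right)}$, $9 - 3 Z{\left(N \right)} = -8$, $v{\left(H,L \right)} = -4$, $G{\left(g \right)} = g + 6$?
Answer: $\frac{79733}{21297} \approx 3.7439$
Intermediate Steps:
$G{\left(g \right)} = 6 + g$
$Z{\left(N \right)} = \frac{17}{3}$ ($Z{\left(N \right)} = 3 - - \frac{8}{3} = 3 + \frac{8}{3} = \frac{17}{3}$)
$T{\left(O,l \right)} = 6$ ($T{\left(O,l \right)} = 2 + 4 = 6$)
$t{\left(I,d \right)} = \frac{17}{3}$
$\frac{t{\left(-17,-175 \right)} + 26572}{T{\left(58,160 \right)} + \left(12281 - 5188\right)} = \frac{\frac{17}{3} + 26572}{6 + \left(12281 - 5188\right)} = \frac{79733}{3 \left(6 + 7093\right)} = \frac{79733}{3 \cdot 7099} = \frac{79733}{3} \cdot \frac{1}{7099} = \frac{79733}{21297}$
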